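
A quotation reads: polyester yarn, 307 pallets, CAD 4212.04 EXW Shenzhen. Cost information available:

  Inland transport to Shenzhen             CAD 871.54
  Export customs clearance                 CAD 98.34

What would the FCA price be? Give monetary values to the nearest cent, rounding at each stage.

FCA price: CAD 5181.92

From EXW to FCA, the seller additionally bears: inland to port, export clearance.
FCA price = 4212.04 + 871.54 + 98.34 = 5181.92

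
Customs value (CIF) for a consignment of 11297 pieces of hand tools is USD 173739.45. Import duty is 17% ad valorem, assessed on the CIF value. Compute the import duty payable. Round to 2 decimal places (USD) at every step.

Import duty: USD 29535.71

Import duty = 173739.45 × 17% = 29535.71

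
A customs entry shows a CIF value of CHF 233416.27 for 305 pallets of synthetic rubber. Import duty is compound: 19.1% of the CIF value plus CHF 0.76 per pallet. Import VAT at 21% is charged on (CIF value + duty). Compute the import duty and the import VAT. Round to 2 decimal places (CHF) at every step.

Import duty: CHF 44814.31; import VAT: CHF 58428.42

Ad valorem component: 233416.27 × 19.1% = 44582.51
Specific component: 305 × 0.76 = 231.80
Import duty = 44582.51 + 231.80 = 44814.31
VAT base = CIF + duty = 233416.27 + 44814.31 = 278230.58
Import VAT = 278230.58 × 21% = 58428.42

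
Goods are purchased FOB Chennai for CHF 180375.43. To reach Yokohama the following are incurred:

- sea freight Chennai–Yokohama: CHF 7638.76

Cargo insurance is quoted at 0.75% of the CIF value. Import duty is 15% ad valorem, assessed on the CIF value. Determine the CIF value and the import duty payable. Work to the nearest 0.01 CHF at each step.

CIF value: CHF 189434.95; import duty: CHF 28415.24

Let C be the CIF value. C = FOB price + freight + 0.75% × C
C − 0.75% × C = 180375.43 + 7638.76
0.9925 × C = 188014.19
C = 188014.19 / 0.9925 = 189434.95
Insurance premium = 0.75% × 189434.95 = 1420.76
Import duty = 189434.95 × 15% = 28415.24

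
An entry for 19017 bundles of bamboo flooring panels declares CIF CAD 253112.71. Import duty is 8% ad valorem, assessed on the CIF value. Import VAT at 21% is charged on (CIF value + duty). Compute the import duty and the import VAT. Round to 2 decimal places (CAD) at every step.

Import duty = 253112.71 × 8% = 20249.02
VAT base = CIF + duty = 253112.71 + 20249.02 = 273361.73
Import VAT = 273361.73 × 21% = 57405.96

Import duty: CAD 20249.02; import VAT: CAD 57405.96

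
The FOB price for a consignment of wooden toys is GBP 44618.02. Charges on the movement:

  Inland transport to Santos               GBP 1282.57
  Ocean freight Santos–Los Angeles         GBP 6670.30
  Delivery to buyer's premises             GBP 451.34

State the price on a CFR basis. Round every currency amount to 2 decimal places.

Not relevant to the conversion: inland to port — on the seller under both FOB and CFR; already in the FOB price and stays in the CFR price. delivery — on the buyer under both terms; not part of either seller's price.
From FOB to CFR, the seller additionally bears: freight.
CFR price = 44618.02 + 6670.30 = 51288.32

CFR price: GBP 51288.32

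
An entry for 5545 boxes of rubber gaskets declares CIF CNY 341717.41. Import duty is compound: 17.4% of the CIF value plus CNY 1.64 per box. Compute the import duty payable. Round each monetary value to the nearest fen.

Import duty: CNY 68552.63

Ad valorem component: 341717.41 × 17.4% = 59458.83
Specific component: 5545 × 1.64 = 9093.80
Import duty = 59458.83 + 9093.80 = 68552.63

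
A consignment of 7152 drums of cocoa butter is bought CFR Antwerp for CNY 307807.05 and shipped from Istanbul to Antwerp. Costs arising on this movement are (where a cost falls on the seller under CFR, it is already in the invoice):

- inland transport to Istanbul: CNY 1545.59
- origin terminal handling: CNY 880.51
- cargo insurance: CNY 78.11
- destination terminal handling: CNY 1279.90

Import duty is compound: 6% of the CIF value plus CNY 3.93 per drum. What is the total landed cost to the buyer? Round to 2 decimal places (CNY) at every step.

Total landed cost: CNY 355745.53

CFR: the seller pays costs through ocean freight to the destination port, but not insurance.
Already in the invoice (seller's account under CFR): inland to port, origin terminal — exclude.
CIF value = CFR price + insurance = 307807.05 + 78.11 = 307885.16
Ad valorem component: 307885.16 × 6% = 18473.11
Specific component: 7152 × 3.93 = 28107.36
Import duty = 18473.11 + 28107.36 = 46580.47
Buyer bears: insurance 78.11 + destination terminal 1279.90 + duty 46580.47 = 47938.48
Landed cost = invoice 307807.05 + 47938.48 = 355745.53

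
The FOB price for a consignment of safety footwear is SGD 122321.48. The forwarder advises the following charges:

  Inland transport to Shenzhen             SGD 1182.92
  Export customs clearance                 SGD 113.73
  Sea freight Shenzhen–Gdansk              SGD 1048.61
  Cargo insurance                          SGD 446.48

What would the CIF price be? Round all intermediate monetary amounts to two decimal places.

Not relevant to the conversion: export clearance, inland to port — on the seller under both FOB and CIF; already in the FOB price and stays in the CIF price.
From FOB to CIF, the seller additionally bears: freight, insurance.
CIF price = 122321.48 + 1048.61 + 446.48 = 123816.57

CIF price: SGD 123816.57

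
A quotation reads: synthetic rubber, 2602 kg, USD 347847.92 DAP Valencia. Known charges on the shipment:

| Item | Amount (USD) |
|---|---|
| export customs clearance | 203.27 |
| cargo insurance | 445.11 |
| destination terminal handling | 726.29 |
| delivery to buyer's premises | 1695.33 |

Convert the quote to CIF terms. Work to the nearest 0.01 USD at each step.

CIF price: USD 345426.30

Not relevant to the conversion: insurance, export clearance — on the seller under both DAP and CIF; already in the DAP price and stays in the CIF price.
From DAP to CIF, the seller no longer bears: destination terminal, delivery.
CIF price = 347847.92 − 726.29 − 1695.33 = 345426.30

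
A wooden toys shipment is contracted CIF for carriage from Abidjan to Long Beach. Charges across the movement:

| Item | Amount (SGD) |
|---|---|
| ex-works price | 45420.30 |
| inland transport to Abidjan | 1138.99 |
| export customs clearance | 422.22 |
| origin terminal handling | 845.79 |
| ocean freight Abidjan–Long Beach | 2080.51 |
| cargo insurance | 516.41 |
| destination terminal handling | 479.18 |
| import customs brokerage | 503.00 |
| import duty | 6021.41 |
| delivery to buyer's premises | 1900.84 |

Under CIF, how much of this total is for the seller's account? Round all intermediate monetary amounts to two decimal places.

CIF: the seller pays costs through ocean freight and marine insurance to the destination port.
Seller's account: goods 45420.30 + inland to port 1138.99 + export clearance 422.22 + origin terminal 845.79 + freight 2080.51 + insurance 516.41 = 50424.22
Buyer's account: destination terminal 479.18 + brokerage 503.00 + duty 6021.41 + delivery 1900.84 = 8904.43

Seller's account: SGD 50424.22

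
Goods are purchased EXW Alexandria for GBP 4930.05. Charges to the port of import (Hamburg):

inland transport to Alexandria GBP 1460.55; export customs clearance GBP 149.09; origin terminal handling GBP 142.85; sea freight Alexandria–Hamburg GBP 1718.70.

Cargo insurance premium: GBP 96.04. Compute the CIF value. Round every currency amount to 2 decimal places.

CIF = EXW price + pre-shipment costs + freight + insurance
CIF = 4930.05 + 1460.55 + 149.09 + 142.85 + 1718.70 + 96.04 = 8497.28

CIF value: GBP 8497.28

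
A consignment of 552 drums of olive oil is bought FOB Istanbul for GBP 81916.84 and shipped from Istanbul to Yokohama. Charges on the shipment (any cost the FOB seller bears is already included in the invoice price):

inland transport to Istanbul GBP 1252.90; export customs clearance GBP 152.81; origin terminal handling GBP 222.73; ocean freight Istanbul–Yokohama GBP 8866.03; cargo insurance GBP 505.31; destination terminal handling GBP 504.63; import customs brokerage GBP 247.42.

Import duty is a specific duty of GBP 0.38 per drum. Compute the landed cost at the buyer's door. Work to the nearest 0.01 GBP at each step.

FOB: the seller bears costs until goods are on board at the origin port; the buyer bears freight, insurance and all costs thereafter.
Already in the invoice (seller's account under FOB): inland to port, export clearance, origin terminal — exclude.
CIF value = FOB price + freight + insurance = 81916.84 + 8866.03 + 505.31 = 91288.18
Import duty = 552 × 0.38 = 209.76
Buyer bears: freight 8866.03 + insurance 505.31 + destination terminal 504.63 + brokerage 247.42 + duty 209.76 = 10333.15
Landed cost = invoice 81916.84 + 10333.15 = 92249.99

Total landed cost: GBP 92249.99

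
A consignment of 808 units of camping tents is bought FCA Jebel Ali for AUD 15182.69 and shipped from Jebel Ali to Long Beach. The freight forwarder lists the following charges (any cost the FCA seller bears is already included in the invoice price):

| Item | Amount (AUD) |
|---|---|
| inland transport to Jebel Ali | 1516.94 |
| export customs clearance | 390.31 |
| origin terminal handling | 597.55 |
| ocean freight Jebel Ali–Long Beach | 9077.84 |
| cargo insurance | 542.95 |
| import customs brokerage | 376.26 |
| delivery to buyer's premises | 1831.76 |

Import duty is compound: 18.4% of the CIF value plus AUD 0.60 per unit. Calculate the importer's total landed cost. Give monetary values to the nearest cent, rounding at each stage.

FCA: the seller delivers export-cleared goods to the carrier; the buyer bears costs from that point.
Already in the invoice (seller's account under FCA): inland to port, export clearance — exclude.
CIF value = FCA price + origin terminal + freight + insurance = 15182.69 + 597.55 + 9077.84 + 542.95 = 25401.03
Ad valorem component: 25401.03 × 18.4% = 4673.79
Specific component: 808 × 0.60 = 484.80
Import duty = 4673.79 + 484.80 = 5158.59
Buyer bears: origin terminal 597.55 + freight 9077.84 + insurance 542.95 + brokerage 376.26 + delivery 1831.76 + duty 5158.59 = 17584.95
Landed cost = invoice 15182.69 + 17584.95 = 32767.64

Total landed cost: AUD 32767.64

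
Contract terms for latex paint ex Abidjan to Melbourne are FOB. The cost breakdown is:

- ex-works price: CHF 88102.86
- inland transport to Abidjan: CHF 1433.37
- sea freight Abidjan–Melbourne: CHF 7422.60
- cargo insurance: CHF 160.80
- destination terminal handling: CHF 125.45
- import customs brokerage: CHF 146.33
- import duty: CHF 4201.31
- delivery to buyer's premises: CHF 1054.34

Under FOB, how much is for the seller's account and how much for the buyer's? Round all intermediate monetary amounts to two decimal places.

FOB: the seller bears costs until goods are on board at the origin port; the buyer bears freight, insurance and all costs thereafter.
Seller's account: goods 88102.86 + inland to port 1433.37 = 89536.23
Buyer's account: freight 7422.60 + insurance 160.80 + destination terminal 125.45 + brokerage 146.33 + duty 4201.31 + delivery 1054.34 = 13110.83

Seller: CHF 89536.23; buyer: CHF 13110.83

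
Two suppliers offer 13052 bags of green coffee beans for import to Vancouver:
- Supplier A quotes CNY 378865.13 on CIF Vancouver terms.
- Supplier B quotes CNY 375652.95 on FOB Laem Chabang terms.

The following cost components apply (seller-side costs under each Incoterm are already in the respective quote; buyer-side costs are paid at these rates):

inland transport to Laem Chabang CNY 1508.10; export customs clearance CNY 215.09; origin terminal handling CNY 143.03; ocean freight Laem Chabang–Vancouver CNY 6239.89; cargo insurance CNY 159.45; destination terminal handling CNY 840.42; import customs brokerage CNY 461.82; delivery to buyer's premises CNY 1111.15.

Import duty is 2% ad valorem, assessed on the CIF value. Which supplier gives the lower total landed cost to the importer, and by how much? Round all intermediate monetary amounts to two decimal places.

Supplier A (CIF):
The CIF price already equals the CIF value: 378865.13
Import duty = 378865.13 × 2% = 7577.30
Buyer bears (A): 840.42 + 461.82 + 1111.15 = 2413.39
Landed cost (A) = invoice 378865.13 + 2413.39 + duty 7577.30 = 388855.82
Supplier B (FOB):
CIF value = FOB price + freight + insurance = 375652.95 + 6239.89 + 159.45 = 382052.29
Import duty = 382052.29 × 2% = 7641.05
Buyer bears (B): 6239.89 + 159.45 + 840.42 + 461.82 + 1111.15 = 8812.73
Landed cost (B) = invoice 375652.95 + 8812.73 + duty 7641.05 = 392106.73
Difference = |388855.82 − 392106.73| = 3250.91

Supplier A is cheaper by CNY 3250.91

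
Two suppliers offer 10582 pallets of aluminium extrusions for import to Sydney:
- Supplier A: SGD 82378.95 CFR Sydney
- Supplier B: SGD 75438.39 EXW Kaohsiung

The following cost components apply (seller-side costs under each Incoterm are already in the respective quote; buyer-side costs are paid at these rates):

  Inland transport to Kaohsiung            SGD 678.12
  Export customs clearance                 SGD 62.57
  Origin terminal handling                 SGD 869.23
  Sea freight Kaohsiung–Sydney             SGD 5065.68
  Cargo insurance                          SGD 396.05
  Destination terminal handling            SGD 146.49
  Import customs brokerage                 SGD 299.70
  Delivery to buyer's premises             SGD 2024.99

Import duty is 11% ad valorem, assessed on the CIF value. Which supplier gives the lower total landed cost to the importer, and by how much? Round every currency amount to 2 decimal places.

Supplier A (CFR):
CIF value = CFR price + insurance = 82378.95 + 396.05 = 82775.00
Import duty = 82775.00 × 11% = 9105.25
Buyer bears (A): 396.05 + 146.49 + 299.70 + 2024.99 = 2867.23
Landed cost (A) = invoice 82378.95 + 2867.23 + duty 9105.25 = 94351.43
Supplier B (EXW):
CIF value = EXW price + inland to port + export clearance + origin terminal + freight + insurance = 75438.39 + 678.12 + 62.57 + 869.23 + 5065.68 + 396.05 = 82510.04
Import duty = 82510.04 × 11% = 9076.10
Buyer bears (B): 678.12 + 62.57 + 869.23 + 5065.68 + 396.05 + 146.49 + 299.70 + 2024.99 = 9542.83
Landed cost (B) = invoice 75438.39 + 9542.83 + duty 9076.10 = 94057.32
Difference = |94351.43 − 94057.32| = 294.11

Supplier B is cheaper by SGD 294.11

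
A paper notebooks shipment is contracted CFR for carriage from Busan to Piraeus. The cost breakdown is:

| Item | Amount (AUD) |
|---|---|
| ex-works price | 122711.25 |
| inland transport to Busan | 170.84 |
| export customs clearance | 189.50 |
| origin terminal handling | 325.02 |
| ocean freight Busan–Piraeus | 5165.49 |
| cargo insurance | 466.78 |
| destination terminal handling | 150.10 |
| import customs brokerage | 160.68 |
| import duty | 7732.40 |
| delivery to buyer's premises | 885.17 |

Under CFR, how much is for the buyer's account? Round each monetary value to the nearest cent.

CFR: the seller pays costs through ocean freight to the destination port, but not insurance.
Seller's account: goods 122711.25 + inland to port 170.84 + export clearance 189.50 + origin terminal 325.02 + freight 5165.49 = 128562.10
Buyer's account: insurance 466.78 + destination terminal 150.10 + brokerage 160.68 + duty 7732.40 + delivery 885.17 = 9395.13

Buyer's account: AUD 9395.13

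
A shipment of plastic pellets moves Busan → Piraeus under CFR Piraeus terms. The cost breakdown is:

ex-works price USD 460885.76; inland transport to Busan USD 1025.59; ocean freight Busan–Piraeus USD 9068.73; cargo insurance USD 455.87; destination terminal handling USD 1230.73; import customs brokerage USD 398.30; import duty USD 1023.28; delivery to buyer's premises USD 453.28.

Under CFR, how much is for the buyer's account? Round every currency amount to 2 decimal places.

CFR: the seller pays costs through ocean freight to the destination port, but not insurance.
Seller's account: goods 460885.76 + inland to port 1025.59 + freight 9068.73 = 470980.08
Buyer's account: insurance 455.87 + destination terminal 1230.73 + brokerage 398.30 + duty 1023.28 + delivery 453.28 = 3561.46

Buyer's account: USD 3561.46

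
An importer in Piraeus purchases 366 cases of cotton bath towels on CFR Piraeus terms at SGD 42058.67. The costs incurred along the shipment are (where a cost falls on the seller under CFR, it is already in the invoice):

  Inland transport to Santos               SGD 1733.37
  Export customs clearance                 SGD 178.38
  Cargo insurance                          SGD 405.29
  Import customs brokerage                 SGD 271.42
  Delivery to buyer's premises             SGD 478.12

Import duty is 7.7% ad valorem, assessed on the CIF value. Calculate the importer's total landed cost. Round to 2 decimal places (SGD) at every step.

CFR: the seller pays costs through ocean freight to the destination port, but not insurance.
Already in the invoice (seller's account under CFR): inland to port, export clearance — exclude.
CIF value = CFR price + insurance = 42058.67 + 405.29 = 42463.96
Import duty = 42463.96 × 7.7% = 3269.72
Buyer bears: insurance 405.29 + brokerage 271.42 + delivery 478.12 + duty 3269.72 = 4424.55
Landed cost = invoice 42058.67 + 4424.55 = 46483.22

Total landed cost: SGD 46483.22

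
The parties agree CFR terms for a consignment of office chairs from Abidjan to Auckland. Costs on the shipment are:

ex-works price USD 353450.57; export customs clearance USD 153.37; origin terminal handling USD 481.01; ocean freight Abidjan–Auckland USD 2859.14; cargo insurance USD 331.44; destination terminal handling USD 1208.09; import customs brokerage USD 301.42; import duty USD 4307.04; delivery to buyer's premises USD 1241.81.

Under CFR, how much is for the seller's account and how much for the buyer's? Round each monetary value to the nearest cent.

Seller: USD 356944.09; buyer: USD 7389.80

CFR: the seller pays costs through ocean freight to the destination port, but not insurance.
Seller's account: goods 353450.57 + export clearance 153.37 + origin terminal 481.01 + freight 2859.14 = 356944.09
Buyer's account: insurance 331.44 + destination terminal 1208.09 + brokerage 301.42 + duty 4307.04 + delivery 1241.81 = 7389.80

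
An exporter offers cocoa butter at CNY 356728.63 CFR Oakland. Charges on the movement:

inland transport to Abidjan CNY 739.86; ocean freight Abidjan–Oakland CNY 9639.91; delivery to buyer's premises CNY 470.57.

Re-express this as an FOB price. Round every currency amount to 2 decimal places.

FOB price: CNY 347088.72

Not relevant to the conversion: inland to port — on the seller under both CFR and FOB; already in the CFR price and stays in the FOB price. delivery — on the buyer under both terms; not part of either seller's price.
From CFR to FOB, the seller no longer bears: freight.
FOB price = 356728.63 − 9639.91 = 347088.72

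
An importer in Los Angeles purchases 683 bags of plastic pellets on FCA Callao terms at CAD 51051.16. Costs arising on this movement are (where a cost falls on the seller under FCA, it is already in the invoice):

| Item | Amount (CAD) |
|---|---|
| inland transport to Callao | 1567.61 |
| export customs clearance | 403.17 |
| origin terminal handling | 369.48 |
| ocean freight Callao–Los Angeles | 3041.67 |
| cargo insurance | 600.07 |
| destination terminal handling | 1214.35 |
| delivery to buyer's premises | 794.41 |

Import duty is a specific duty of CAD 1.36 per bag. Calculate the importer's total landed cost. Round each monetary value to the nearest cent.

FCA: the seller delivers export-cleared goods to the carrier; the buyer bears costs from that point.
Already in the invoice (seller's account under FCA): inland to port, export clearance — exclude.
CIF value = FCA price + origin terminal + freight + insurance = 51051.16 + 369.48 + 3041.67 + 600.07 = 55062.38
Import duty = 683 × 1.36 = 928.88
Buyer bears: origin terminal 369.48 + freight 3041.67 + insurance 600.07 + destination terminal 1214.35 + delivery 794.41 + duty 928.88 = 6948.86
Landed cost = invoice 51051.16 + 6948.86 = 58000.02

Total landed cost: CAD 58000.02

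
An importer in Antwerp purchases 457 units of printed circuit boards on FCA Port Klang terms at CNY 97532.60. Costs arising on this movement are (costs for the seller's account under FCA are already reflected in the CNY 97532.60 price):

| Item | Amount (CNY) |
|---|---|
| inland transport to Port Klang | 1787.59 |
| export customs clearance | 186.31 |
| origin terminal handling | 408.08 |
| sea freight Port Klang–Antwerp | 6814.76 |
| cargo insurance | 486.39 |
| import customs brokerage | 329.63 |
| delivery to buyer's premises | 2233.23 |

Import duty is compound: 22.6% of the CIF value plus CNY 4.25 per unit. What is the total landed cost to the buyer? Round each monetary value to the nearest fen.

Total landed cost: CNY 133531.59

FCA: the seller delivers export-cleared goods to the carrier; the buyer bears costs from that point.
Already in the invoice (seller's account under FCA): inland to port, export clearance — exclude.
CIF value = FCA price + origin terminal + freight + insurance = 97532.60 + 408.08 + 6814.76 + 486.39 = 105241.83
Ad valorem component: 105241.83 × 22.6% = 23784.65
Specific component: 457 × 4.25 = 1942.25
Import duty = 23784.65 + 1942.25 = 25726.90
Buyer bears: origin terminal 408.08 + freight 6814.76 + insurance 486.39 + brokerage 329.63 + delivery 2233.23 + duty 25726.90 = 35998.99
Landed cost = invoice 97532.60 + 35998.99 = 133531.59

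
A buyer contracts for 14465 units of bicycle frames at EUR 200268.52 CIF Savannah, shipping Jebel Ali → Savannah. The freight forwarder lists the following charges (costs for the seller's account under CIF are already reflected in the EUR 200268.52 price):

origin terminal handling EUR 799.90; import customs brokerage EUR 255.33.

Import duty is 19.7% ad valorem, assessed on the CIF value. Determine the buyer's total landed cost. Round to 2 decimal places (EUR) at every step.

Total landed cost: EUR 239976.75

CIF: the seller pays costs through ocean freight and marine insurance to the destination port.
Already in the invoice (seller's account under CIF): origin terminal — exclude.
The CIF price already equals the CIF value: 200268.52
Import duty = 200268.52 × 19.7% = 39452.90
Buyer bears: brokerage 255.33 + duty 39452.90 = 39708.23
Landed cost = invoice 200268.52 + 39708.23 = 239976.75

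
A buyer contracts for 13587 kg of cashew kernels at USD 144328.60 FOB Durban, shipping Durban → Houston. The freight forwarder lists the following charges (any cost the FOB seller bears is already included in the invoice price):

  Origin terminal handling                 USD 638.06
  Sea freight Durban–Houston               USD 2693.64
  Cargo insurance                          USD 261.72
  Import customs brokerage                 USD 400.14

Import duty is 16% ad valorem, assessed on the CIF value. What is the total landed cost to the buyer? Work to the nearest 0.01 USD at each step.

Total landed cost: USD 171249.53

FOB: the seller bears costs until goods are on board at the origin port; the buyer bears freight, insurance and all costs thereafter.
Already in the invoice (seller's account under FOB): origin terminal — exclude.
CIF value = FOB price + freight + insurance = 144328.60 + 2693.64 + 261.72 = 147283.96
Import duty = 147283.96 × 16% = 23565.43
Buyer bears: freight 2693.64 + insurance 261.72 + brokerage 400.14 + duty 23565.43 = 26920.93
Landed cost = invoice 144328.60 + 26920.93 = 171249.53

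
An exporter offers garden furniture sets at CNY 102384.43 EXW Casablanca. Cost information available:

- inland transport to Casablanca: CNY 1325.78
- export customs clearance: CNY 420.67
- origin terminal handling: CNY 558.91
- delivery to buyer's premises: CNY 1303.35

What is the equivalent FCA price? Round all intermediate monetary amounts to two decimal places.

FCA price: CNY 104130.88

Not relevant to the conversion: origin terminal, delivery — on the buyer under both terms; not part of either seller's price.
From EXW to FCA, the seller additionally bears: inland to port, export clearance.
FCA price = 102384.43 + 1325.78 + 420.67 = 104130.88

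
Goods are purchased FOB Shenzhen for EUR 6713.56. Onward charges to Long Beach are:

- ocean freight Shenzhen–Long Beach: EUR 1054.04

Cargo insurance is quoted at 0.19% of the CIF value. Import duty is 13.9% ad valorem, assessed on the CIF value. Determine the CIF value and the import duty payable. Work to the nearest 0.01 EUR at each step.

Let C be the CIF value. C = FOB price + freight + 0.19% × C
C − 0.19% × C = 6713.56 + 1054.04
0.9981 × C = 7767.60
C = 7767.60 / 0.9981 = 7782.39
Insurance premium = 0.19% × 7782.39 = 14.79
Import duty = 7782.39 × 13.9% = 1081.75

CIF value: EUR 7782.39; import duty: EUR 1081.75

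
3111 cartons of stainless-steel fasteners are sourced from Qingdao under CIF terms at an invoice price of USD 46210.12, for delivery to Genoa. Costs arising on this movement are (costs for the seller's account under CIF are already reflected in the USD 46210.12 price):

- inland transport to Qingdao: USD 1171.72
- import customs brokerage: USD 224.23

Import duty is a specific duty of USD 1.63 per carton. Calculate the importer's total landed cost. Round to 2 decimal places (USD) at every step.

CIF: the seller pays costs through ocean freight and marine insurance to the destination port.
Already in the invoice (seller's account under CIF): inland to port — exclude.
The CIF price already equals the CIF value: 46210.12
Import duty = 3111 × 1.63 = 5070.93
Buyer bears: brokerage 224.23 + duty 5070.93 = 5295.16
Landed cost = invoice 46210.12 + 5295.16 = 51505.28

Total landed cost: USD 51505.28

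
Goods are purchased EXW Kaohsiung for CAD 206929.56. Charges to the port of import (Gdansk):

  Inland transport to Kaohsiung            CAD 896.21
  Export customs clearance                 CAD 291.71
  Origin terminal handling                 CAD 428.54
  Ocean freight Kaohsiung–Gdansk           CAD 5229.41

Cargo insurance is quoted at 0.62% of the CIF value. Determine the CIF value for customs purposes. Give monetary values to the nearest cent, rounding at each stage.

CIF value: CAD 215109.11

Let C be the CIF value. C = EXW price + pre-shipment costs + freight + 0.62% × C
C − 0.62% × C = 206929.56 + 896.21 + 291.71 + 428.54 + 5229.41
0.9938 × C = 213775.43
C = 213775.43 / 0.9938 = 215109.11
Insurance premium = 0.62% × 215109.11 = 1333.68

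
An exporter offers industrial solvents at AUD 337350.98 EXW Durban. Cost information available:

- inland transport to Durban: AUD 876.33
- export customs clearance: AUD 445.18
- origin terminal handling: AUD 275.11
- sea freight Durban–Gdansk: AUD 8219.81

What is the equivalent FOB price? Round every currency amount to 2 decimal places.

FOB price: AUD 338947.60

Not relevant to the conversion: freight — on the buyer under both terms; not part of either seller's price.
From EXW to FOB, the seller additionally bears: inland to port, export clearance, origin terminal.
FOB price = 337350.98 + 876.33 + 445.18 + 275.11 = 338947.60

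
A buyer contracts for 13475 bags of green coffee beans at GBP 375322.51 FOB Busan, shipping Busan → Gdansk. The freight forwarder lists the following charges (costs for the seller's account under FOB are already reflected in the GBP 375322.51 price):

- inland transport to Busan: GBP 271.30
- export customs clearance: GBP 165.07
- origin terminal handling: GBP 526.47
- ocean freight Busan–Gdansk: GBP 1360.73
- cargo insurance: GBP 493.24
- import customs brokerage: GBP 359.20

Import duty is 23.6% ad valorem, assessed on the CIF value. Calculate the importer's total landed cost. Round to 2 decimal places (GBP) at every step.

FOB: the seller bears costs until goods are on board at the origin port; the buyer bears freight, insurance and all costs thereafter.
Already in the invoice (seller's account under FOB): inland to port, export clearance, origin terminal — exclude.
CIF value = FOB price + freight + insurance = 375322.51 + 1360.73 + 493.24 = 377176.48
Import duty = 377176.48 × 23.6% = 89013.65
Buyer bears: freight 1360.73 + insurance 493.24 + brokerage 359.20 + duty 89013.65 = 91226.82
Landed cost = invoice 375322.51 + 91226.82 = 466549.33

Total landed cost: GBP 466549.33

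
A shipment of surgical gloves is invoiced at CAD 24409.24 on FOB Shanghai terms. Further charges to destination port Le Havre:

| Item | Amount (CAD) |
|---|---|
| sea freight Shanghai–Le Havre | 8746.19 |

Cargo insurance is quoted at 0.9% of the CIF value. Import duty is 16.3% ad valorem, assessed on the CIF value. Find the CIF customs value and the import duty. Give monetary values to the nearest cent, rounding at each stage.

CIF value: CAD 33456.54; import duty: CAD 5453.42

Let C be the CIF value. C = FOB price + freight + 0.9% × C
C − 0.9% × C = 24409.24 + 8746.19
0.991 × C = 33155.43
C = 33155.43 / 0.991 = 33456.54
Insurance premium = 0.9% × 33456.54 = 301.11
Import duty = 33456.54 × 16.3% = 5453.42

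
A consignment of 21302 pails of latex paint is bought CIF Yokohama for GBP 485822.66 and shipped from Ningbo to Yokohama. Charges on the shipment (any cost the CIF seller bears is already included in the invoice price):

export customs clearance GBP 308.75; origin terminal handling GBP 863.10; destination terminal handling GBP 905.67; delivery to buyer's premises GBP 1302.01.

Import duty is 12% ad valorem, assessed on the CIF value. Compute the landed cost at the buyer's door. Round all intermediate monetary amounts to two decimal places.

Total landed cost: GBP 546329.06

CIF: the seller pays costs through ocean freight and marine insurance to the destination port.
Already in the invoice (seller's account under CIF): export clearance, origin terminal — exclude.
The CIF price already equals the CIF value: 485822.66
Import duty = 485822.66 × 12% = 58298.72
Buyer bears: destination terminal 905.67 + delivery 1302.01 + duty 58298.72 = 60506.40
Landed cost = invoice 485822.66 + 60506.40 = 546329.06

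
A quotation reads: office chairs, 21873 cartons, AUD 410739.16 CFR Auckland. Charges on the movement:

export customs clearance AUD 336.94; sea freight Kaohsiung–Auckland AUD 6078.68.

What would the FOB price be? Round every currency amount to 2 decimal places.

FOB price: AUD 404660.48

Not relevant to the conversion: export clearance — on the seller under both CFR and FOB; already in the CFR price and stays in the FOB price.
From CFR to FOB, the seller no longer bears: freight.
FOB price = 410739.16 − 6078.68 = 404660.48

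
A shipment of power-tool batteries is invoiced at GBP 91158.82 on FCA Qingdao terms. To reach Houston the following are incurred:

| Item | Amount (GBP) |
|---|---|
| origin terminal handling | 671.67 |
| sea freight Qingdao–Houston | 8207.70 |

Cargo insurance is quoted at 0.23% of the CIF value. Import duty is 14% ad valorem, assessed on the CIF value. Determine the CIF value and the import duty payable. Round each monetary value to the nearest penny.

Let C be the CIF value. C = FCA price + pre-shipment costs + freight + 0.23% × C
C − 0.23% × C = 91158.82 + 671.67 + 8207.70
0.9977 × C = 100038.19
C = 100038.19 / 0.9977 = 100268.81
Insurance premium = 0.23% × 100268.81 = 230.62
Import duty = 100268.81 × 14% = 14037.63

CIF value: GBP 100268.81; import duty: GBP 14037.63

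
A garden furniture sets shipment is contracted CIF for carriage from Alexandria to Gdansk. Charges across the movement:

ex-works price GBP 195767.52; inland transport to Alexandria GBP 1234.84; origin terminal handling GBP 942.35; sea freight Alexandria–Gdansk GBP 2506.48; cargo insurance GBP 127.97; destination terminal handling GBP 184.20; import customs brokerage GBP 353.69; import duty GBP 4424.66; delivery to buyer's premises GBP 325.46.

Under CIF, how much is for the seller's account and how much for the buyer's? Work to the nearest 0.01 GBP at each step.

CIF: the seller pays costs through ocean freight and marine insurance to the destination port.
Seller's account: goods 195767.52 + inland to port 1234.84 + origin terminal 942.35 + freight 2506.48 + insurance 127.97 = 200579.16
Buyer's account: destination terminal 184.20 + brokerage 353.69 + duty 4424.66 + delivery 325.46 = 5288.01

Seller: GBP 200579.16; buyer: GBP 5288.01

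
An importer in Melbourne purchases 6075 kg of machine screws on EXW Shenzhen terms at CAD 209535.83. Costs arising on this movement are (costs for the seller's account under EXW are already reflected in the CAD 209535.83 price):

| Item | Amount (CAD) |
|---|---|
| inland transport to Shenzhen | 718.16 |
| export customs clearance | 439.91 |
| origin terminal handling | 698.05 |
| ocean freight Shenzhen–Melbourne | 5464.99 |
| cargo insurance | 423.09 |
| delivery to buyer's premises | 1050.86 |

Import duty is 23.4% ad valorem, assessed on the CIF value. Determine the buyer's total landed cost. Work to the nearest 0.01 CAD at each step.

EXW: the seller makes goods available at their premises; the buyer bears all onward costs.
CIF value = EXW price + inland to port + export clearance + origin terminal + freight + insurance = 209535.83 + 718.16 + 439.91 + 698.05 + 5464.99 + 423.09 = 217280.03
Import duty = 217280.03 × 23.4% = 50843.53
Buyer bears: inland to port 718.16 + export clearance 439.91 + origin terminal 698.05 + freight 5464.99 + insurance 423.09 + delivery 1050.86 + duty 50843.53 = 59638.59
Landed cost = invoice 209535.83 + 59638.59 = 269174.42

Total landed cost: CAD 269174.42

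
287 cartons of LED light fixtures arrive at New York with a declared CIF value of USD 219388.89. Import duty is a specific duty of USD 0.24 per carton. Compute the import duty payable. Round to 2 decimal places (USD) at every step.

Import duty = 287 × 0.24 = 68.88

Import duty: USD 68.88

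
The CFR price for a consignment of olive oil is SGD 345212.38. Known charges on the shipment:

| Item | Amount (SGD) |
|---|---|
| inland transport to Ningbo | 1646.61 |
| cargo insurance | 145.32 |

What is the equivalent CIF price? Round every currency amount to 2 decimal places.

Not relevant to the conversion: inland to port — on the seller under both CFR and CIF; already in the CFR price and stays in the CIF price.
From CFR to CIF, the seller additionally bears: insurance.
CIF price = 345212.38 + 145.32 = 345357.70

CIF price: SGD 345357.70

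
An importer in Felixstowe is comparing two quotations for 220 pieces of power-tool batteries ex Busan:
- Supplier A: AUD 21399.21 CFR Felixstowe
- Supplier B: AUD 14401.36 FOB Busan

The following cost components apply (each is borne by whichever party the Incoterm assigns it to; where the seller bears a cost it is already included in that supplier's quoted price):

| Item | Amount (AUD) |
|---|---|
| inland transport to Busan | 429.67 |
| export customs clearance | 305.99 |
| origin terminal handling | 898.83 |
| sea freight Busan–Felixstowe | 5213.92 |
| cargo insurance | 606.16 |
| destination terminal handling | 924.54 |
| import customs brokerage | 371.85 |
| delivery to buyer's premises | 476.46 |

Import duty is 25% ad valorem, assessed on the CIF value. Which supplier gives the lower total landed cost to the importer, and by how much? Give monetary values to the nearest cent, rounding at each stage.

Supplier B is cheaper by AUD 2229.91

Supplier A (CFR):
CIF value = CFR price + insurance = 21399.21 + 606.16 = 22005.37
Import duty = 22005.37 × 25% = 5501.34
Buyer bears (A): 606.16 + 924.54 + 371.85 + 476.46 = 2379.01
Landed cost (A) = invoice 21399.21 + 2379.01 + duty 5501.34 = 29279.56
Supplier B (FOB):
CIF value = FOB price + freight + insurance = 14401.36 + 5213.92 + 606.16 = 20221.44
Import duty = 20221.44 × 25% = 5055.36
Buyer bears (B): 5213.92 + 606.16 + 924.54 + 371.85 + 476.46 = 7592.93
Landed cost (B) = invoice 14401.36 + 7592.93 + duty 5055.36 = 27049.65
Difference = |29279.56 − 27049.65| = 2229.91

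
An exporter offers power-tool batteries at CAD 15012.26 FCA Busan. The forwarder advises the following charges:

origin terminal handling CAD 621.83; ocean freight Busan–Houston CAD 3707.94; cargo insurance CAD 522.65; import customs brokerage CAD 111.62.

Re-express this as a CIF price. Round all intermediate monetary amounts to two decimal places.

Not relevant to the conversion: brokerage — on the buyer under both terms; not part of either seller's price.
From FCA to CIF, the seller additionally bears: origin terminal, freight, insurance.
CIF price = 15012.26 + 621.83 + 3707.94 + 522.65 = 19864.68

CIF price: CAD 19864.68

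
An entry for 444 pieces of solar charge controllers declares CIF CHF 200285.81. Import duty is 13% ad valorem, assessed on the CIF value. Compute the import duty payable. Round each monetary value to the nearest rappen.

Import duty: CHF 26037.16

Import duty = 200285.81 × 13% = 26037.16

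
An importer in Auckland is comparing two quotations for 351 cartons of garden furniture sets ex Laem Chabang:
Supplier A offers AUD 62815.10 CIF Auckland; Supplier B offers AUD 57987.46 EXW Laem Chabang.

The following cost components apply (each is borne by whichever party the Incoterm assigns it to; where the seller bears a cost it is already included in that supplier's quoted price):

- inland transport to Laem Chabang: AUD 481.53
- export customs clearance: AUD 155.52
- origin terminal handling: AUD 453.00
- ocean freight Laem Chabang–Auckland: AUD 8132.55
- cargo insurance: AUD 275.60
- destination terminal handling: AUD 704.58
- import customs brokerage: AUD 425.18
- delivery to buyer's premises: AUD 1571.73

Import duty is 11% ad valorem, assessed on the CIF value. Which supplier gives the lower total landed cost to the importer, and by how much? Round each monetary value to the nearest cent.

Supplier A is cheaper by AUD 5184.32

Supplier A (CIF):
The CIF price already equals the CIF value: 62815.10
Import duty = 62815.10 × 11% = 6909.66
Buyer bears (A): 704.58 + 425.18 + 1571.73 = 2701.49
Landed cost (A) = invoice 62815.10 + 2701.49 + duty 6909.66 = 72426.25
Supplier B (EXW):
CIF value = EXW price + inland to port + export clearance + origin terminal + freight + insurance = 57987.46 + 481.53 + 155.52 + 453.00 + 8132.55 + 275.60 = 67485.66
Import duty = 67485.66 × 11% = 7423.42
Buyer bears (B): 481.53 + 155.52 + 453.00 + 8132.55 + 275.60 + 704.58 + 425.18 + 1571.73 = 12199.69
Landed cost (B) = invoice 57987.46 + 12199.69 + duty 7423.42 = 77610.57
Difference = |72426.25 − 77610.57| = 5184.32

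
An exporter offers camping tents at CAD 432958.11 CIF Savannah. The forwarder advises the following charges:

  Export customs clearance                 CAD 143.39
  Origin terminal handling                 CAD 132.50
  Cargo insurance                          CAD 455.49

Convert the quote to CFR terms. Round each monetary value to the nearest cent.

Not relevant to the conversion: export clearance, origin terminal — on the seller under both CIF and CFR; already in the CIF price and stays in the CFR price.
From CIF to CFR, the seller no longer bears: insurance.
CFR price = 432958.11 − 455.49 = 432502.62

CFR price: CAD 432502.62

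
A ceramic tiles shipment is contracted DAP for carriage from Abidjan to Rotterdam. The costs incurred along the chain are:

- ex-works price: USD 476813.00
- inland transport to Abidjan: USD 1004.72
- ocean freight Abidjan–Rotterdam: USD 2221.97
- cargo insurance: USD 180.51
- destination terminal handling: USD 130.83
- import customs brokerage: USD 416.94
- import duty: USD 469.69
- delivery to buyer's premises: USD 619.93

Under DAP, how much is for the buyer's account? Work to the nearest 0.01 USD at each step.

Buyer's account: USD 886.63

DAP: the seller bears all costs to the named destination except import duty and clearance.
Seller's account: goods 476813.00 + inland to port 1004.72 + freight 2221.97 + insurance 180.51 + destination terminal 130.83 + delivery 619.93 = 480970.96
Buyer's account: brokerage 416.94 + duty 469.69 = 886.63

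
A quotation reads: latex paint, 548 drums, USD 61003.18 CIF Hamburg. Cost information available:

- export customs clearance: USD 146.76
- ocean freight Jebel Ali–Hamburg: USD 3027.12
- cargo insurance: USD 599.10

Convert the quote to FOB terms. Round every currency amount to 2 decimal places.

Not relevant to the conversion: export clearance — on the seller under both CIF and FOB; already in the CIF price and stays in the FOB price.
From CIF to FOB, the seller no longer bears: freight, insurance.
FOB price = 61003.18 − 3027.12 − 599.10 = 57376.96

FOB price: USD 57376.96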